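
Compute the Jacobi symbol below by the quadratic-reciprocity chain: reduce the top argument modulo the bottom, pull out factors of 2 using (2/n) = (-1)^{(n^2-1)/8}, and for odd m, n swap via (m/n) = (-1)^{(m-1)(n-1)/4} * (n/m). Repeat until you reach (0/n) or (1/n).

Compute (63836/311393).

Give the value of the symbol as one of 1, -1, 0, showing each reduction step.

-1

63836 = 2^2·15959; (2/311393) = +1 since 311393 mod 8 = 1, so (63836/311393) = (+1)^2·(15959/311393); sign now +1
reciprocity: (15959/311393) = +1·(311393/15959) since 15959 mod 4 = 3, 311393 mod 4 = 1; sign now +1
(311393/15959) = (8172/15959)   [reduce mod 15959]
8172 = 2^2·2043; (2/15959) = +1 since 15959 mod 8 = 7, so (8172/15959) = (+1)^2·(2043/15959); sign now +1
reciprocity: (2043/15959) = -1·(15959/2043) since 2043 mod 4 = 3, 15959 mod 4 = 3; sign now -1
(15959/2043) = (1658/2043)   [reduce mod 2043]
1658 = 2^1·829; (2/2043) = -1 since 2043 mod 8 = 3, so (1658/2043) = (-1)^1·(829/2043); sign now +1
reciprocity: (829/2043) = +1·(2043/829) since 829 mod 4 = 1, 2043 mod 4 = 3; sign now +1
(2043/829) = (385/829)   [reduce mod 829]
reciprocity: (385/829) = +1·(829/385) since 385 mod 4 = 1, 829 mod 4 = 1; sign now +1
(829/385) = (59/385)   [reduce mod 385]
reciprocity: (59/385) = +1·(385/59) since 59 mod 4 = 3, 385 mod 4 = 1; sign now +1
(385/59) = (31/59)   [reduce mod 59]
reciprocity: (31/59) = -1·(59/31) since 31 mod 4 = 3, 59 mod 4 = 3; sign now -1
(59/31) = (28/31)   [reduce mod 31]
28 = 2^2·7; (2/31) = +1 since 31 mod 8 = 7, so (28/31) = (+1)^2·(7/31); sign now -1
reciprocity: (7/31) = -1·(31/7) since 7 mod 4 = 3, 31 mod 4 = 3; sign now +1
(31/7) = (3/7)   [reduce mod 7]
reciprocity: (3/7) = -1·(7/3) since 3 mod 4 = 3, 7 mod 4 = 3; sign now -1
(7/3) = (1/3)   [reduce mod 3]
(1/3) = 1; final value = sign = -1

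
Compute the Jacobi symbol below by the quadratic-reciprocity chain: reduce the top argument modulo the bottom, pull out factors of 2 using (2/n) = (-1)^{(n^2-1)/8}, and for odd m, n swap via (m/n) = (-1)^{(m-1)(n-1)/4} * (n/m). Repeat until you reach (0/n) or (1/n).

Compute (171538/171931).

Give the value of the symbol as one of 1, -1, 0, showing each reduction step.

factor out 2^1: 171538 = 2^1·85769; with 171931 mod 8 = 3, (2/171931) = -1; sign now -1; continue with (85769/171931)
flip (85769/171931) -> (171931/85769): both odd, 85769 mod 4 = 1, 171931 mod 4 = 3, so the flip contributes +1; sign now -1
(171931/85769): 171931 mod 85769 = 393, so (171931/85769) = (393/85769)
flip (393/85769) -> (85769/393): both odd, 393 mod 4 = 1, 85769 mod 4 = 1, so the flip contributes +1; sign now -1
(85769/393): 85769 mod 393 = 95, so (85769/393) = (95/393)
flip (95/393) -> (393/95): both odd, 95 mod 4 = 3, 393 mod 4 = 1, so the flip contributes +1; sign now -1
(393/95): 393 mod 95 = 13, so (393/95) = (13/95)
flip (13/95) -> (95/13): both odd, 13 mod 4 = 1, 95 mod 4 = 3, so the flip contributes +1; sign now -1
(95/13): 95 mod 13 = 4, so (95/13) = (4/13)
factor out 2^2: 4 = 2^2·1; with 13 mod 8 = 5, (2/13) = -1; sign now -1; continue with (1/13)
reached (1/13) = 1, so the symbol is -1

-1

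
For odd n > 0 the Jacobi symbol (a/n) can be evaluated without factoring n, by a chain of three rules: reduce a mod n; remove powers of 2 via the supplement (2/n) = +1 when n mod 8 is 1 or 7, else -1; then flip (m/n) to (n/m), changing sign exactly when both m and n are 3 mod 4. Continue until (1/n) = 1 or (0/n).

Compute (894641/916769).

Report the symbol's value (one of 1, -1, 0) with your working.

flip (894641/916769) -> (916769/894641): both odd, 894641 mod 4 = 1, 916769 mod 4 = 1, so the flip contributes +1; sign now +1
(916769/894641): 916769 mod 894641 = 22128, so (916769/894641) = (22128/894641)
factor out 2^4: 22128 = 2^4·1383; with 894641 mod 8 = 1, (2/894641) = +1; sign now +1; continue with (1383/894641)
flip (1383/894641) -> (894641/1383): both odd, 1383 mod 4 = 3, 894641 mod 4 = 1, so the flip contributes +1; sign now +1
(894641/1383): 894641 mod 1383 = 1223, so (894641/1383) = (1223/1383)
flip (1223/1383) -> (1383/1223): both odd, 1223 mod 4 = 3, 1383 mod 4 = 3, so the flip contributes -1; sign now -1
(1383/1223): 1383 mod 1223 = 160, so (1383/1223) = (160/1223)
factor out 2^5: 160 = 2^5·5; with 1223 mod 8 = 7, (2/1223) = +1; sign now -1; continue with (5/1223)
flip (5/1223) -> (1223/5): both odd, 5 mod 4 = 1, 1223 mod 4 = 3, so the flip contributes +1; sign now -1
(1223/5): 1223 mod 5 = 3, so (1223/5) = (3/5)
flip (3/5) -> (5/3): both odd, 3 mod 4 = 3, 5 mod 4 = 1, so the flip contributes +1; sign now -1
(5/3): 5 mod 3 = 2, so (5/3) = (2/3)
factor out 2^1: 2 = 2^1·1; with 3 mod 8 = 3, (2/3) = -1; sign now +1; continue with (1/3)
reached (1/3) = 1, so the symbol is +1

1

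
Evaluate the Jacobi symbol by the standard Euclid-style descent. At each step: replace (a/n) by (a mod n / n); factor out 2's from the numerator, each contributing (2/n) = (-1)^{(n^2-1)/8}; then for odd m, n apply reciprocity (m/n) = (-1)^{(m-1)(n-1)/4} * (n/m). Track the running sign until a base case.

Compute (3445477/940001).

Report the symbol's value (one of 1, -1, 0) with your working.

1

(3445477/940001) = (625474/940001)   [reduce mod 940001]
625474 = 2^1·312737; (2/940001) = +1 since 940001 mod 8 = 1, so (625474/940001) = (+1)^1·(312737/940001); sign now +1
reciprocity: (312737/940001) = +1·(940001/312737) since 312737 mod 4 = 1, 940001 mod 4 = 1; sign now +1
(940001/312737) = (1790/312737)   [reduce mod 312737]
1790 = 2^1·895; (2/312737) = +1 since 312737 mod 8 = 1, so (1790/312737) = (+1)^1·(895/312737); sign now +1
reciprocity: (895/312737) = +1·(312737/895) since 895 mod 4 = 3, 312737 mod 4 = 1; sign now +1
(312737/895) = (382/895)   [reduce mod 895]
382 = 2^1·191; (2/895) = +1 since 895 mod 8 = 7, so (382/895) = (+1)^1·(191/895); sign now +1
reciprocity: (191/895) = -1·(895/191) since 191 mod 4 = 3, 895 mod 4 = 3; sign now -1
(895/191) = (131/191)   [reduce mod 191]
reciprocity: (131/191) = -1·(191/131) since 131 mod 4 = 3, 191 mod 4 = 3; sign now +1
(191/131) = (60/131)   [reduce mod 131]
60 = 2^2·15; (2/131) = -1 since 131 mod 8 = 3, so (60/131) = (-1)^2·(15/131); sign now +1
reciprocity: (15/131) = -1·(131/15) since 15 mod 4 = 3, 131 mod 4 = 3; sign now -1
(131/15) = (11/15)   [reduce mod 15]
reciprocity: (11/15) = -1·(15/11) since 11 mod 4 = 3, 15 mod 4 = 3; sign now +1
(15/11) = (4/11)   [reduce mod 11]
4 = 2^2·1; (2/11) = -1 since 11 mod 8 = 3, so (4/11) = (-1)^2·(1/11); sign now +1
(1/11) = 1; final value = sign = +1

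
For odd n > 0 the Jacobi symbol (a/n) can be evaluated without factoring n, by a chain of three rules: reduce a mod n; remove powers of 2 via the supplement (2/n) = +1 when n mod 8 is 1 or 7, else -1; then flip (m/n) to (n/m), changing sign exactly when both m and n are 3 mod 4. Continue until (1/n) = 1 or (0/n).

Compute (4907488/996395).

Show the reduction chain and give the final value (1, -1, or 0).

(4907488/996395): 4907488 mod 996395 = 921908, so (4907488/996395) = (921908/996395)
factor out 2^2: 921908 = 2^2·230477; with 996395 mod 8 = 3, (2/996395) = -1; sign now +1; continue with (230477/996395)
flip (230477/996395) -> (996395/230477): both odd, 230477 mod 4 = 1, 996395 mod 4 = 3, so the flip contributes +1; sign now +1
(996395/230477): 996395 mod 230477 = 74487, so (996395/230477) = (74487/230477)
flip (74487/230477) -> (230477/74487): both odd, 74487 mod 4 = 3, 230477 mod 4 = 1, so the flip contributes +1; sign now +1
(230477/74487): 230477 mod 74487 = 7016, so (230477/74487) = (7016/74487)
factor out 2^3: 7016 = 2^3·877; with 74487 mod 8 = 7, (2/74487) = +1; sign now +1; continue with (877/74487)
flip (877/74487) -> (74487/877): both odd, 877 mod 4 = 1, 74487 mod 4 = 3, so the flip contributes +1; sign now +1
(74487/877): 74487 mod 877 = 819, so (74487/877) = (819/877)
flip (819/877) -> (877/819): both odd, 819 mod 4 = 3, 877 mod 4 = 1, so the flip contributes +1; sign now +1
(877/819): 877 mod 819 = 58, so (877/819) = (58/819)
factor out 2^1: 58 = 2^1·29; with 819 mod 8 = 3, (2/819) = -1; sign now -1; continue with (29/819)
flip (29/819) -> (819/29): both odd, 29 mod 4 = 1, 819 mod 4 = 3, so the flip contributes +1; sign now -1
(819/29): 819 mod 29 = 7, so (819/29) = (7/29)
flip (7/29) -> (29/7): both odd, 7 mod 4 = 3, 29 mod 4 = 1, so the flip contributes +1; sign now -1
(29/7): 29 mod 7 = 1, so (29/7) = (1/7)
reached (1/7) = 1, so the symbol is -1

-1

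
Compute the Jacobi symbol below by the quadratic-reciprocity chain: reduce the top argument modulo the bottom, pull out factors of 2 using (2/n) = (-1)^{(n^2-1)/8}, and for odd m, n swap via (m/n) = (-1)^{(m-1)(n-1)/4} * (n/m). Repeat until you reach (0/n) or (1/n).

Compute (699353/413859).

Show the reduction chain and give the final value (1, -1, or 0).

(699353/413859) = (285494/413859)   [reduce mod 413859]
285494 = 2^1·142747; (2/413859) = -1 since 413859 mod 8 = 3, so (285494/413859) = (-1)^1·(142747/413859); sign now -1
reciprocity: (142747/413859) = -1·(413859/142747) since 142747 mod 4 = 3, 413859 mod 4 = 3; sign now +1
(413859/142747) = (128365/142747)   [reduce mod 142747]
reciprocity: (128365/142747) = +1·(142747/128365) since 128365 mod 4 = 1, 142747 mod 4 = 3; sign now +1
(142747/128365) = (14382/128365)   [reduce mod 128365]
14382 = 2^1·7191; (2/128365) = -1 since 128365 mod 8 = 5, so (14382/128365) = (-1)^1·(7191/128365); sign now -1
reciprocity: (7191/128365) = +1·(128365/7191) since 7191 mod 4 = 3, 128365 mod 4 = 1; sign now -1
(128365/7191) = (6118/7191)   [reduce mod 7191]
6118 = 2^1·3059; (2/7191) = +1 since 7191 mod 8 = 7, so (6118/7191) = (+1)^1·(3059/7191); sign now -1
reciprocity: (3059/7191) = -1·(7191/3059) since 3059 mod 4 = 3, 7191 mod 4 = 3; sign now +1
(7191/3059) = (1073/3059)   [reduce mod 3059]
reciprocity: (1073/3059) = +1·(3059/1073) since 1073 mod 4 = 1, 3059 mod 4 = 3; sign now +1
(3059/1073) = (913/1073)   [reduce mod 1073]
reciprocity: (913/1073) = +1·(1073/913) since 913 mod 4 = 1, 1073 mod 4 = 1; sign now +1
(1073/913) = (160/913)   [reduce mod 913]
160 = 2^5·5; (2/913) = +1 since 913 mod 8 = 1, so (160/913) = (+1)^5·(5/913); sign now +1
reciprocity: (5/913) = +1·(913/5) since 5 mod 4 = 1, 913 mod 4 = 1; sign now +1
(913/5) = (3/5)   [reduce mod 5]
reciprocity: (3/5) = +1·(5/3) since 3 mod 4 = 3, 5 mod 4 = 1; sign now +1
(5/3) = (2/3)   [reduce mod 3]
2 = 2^1·1; (2/3) = -1 since 3 mod 8 = 3, so (2/3) = (-1)^1·(1/3); sign now -1
(1/3) = 1; final value = sign = -1

-1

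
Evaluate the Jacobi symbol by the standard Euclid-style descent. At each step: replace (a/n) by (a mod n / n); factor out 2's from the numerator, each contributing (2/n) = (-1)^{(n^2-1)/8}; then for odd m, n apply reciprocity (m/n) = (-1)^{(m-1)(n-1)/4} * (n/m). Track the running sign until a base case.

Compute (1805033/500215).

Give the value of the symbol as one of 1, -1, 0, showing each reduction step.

(1805033/500215): 1805033 mod 500215 = 304388, so (1805033/500215) = (304388/500215)
factor out 2^2: 304388 = 2^2·76097; with 500215 mod 8 = 7, (2/500215) = +1; sign now +1; continue with (76097/500215)
flip (76097/500215) -> (500215/76097): both odd, 76097 mod 4 = 1, 500215 mod 4 = 3, so the flip contributes +1; sign now +1
(500215/76097): 500215 mod 76097 = 43633, so (500215/76097) = (43633/76097)
flip (43633/76097) -> (76097/43633): both odd, 43633 mod 4 = 1, 76097 mod 4 = 1, so the flip contributes +1; sign now +1
(76097/43633): 76097 mod 43633 = 32464, so (76097/43633) = (32464/43633)
factor out 2^4: 32464 = 2^4·2029; with 43633 mod 8 = 1, (2/43633) = +1; sign now +1; continue with (2029/43633)
flip (2029/43633) -> (43633/2029): both odd, 2029 mod 4 = 1, 43633 mod 4 = 1, so the flip contributes +1; sign now +1
(43633/2029): 43633 mod 2029 = 1024, so (43633/2029) = (1024/2029)
factor out 2^10: 1024 = 2^10·1; with 2029 mod 8 = 5, (2/2029) = -1; sign now +1; continue with (1/2029)
reached (1/2029) = 1, so the symbol is +1

1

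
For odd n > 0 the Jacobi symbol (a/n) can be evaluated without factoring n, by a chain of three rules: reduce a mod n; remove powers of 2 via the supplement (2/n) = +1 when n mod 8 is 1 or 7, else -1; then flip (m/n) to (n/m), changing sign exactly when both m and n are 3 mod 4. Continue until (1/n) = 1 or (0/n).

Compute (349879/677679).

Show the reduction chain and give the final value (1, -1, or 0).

1

flip (349879/677679) -> (677679/349879): both odd, 349879 mod 4 = 3, 677679 mod 4 = 3, so the flip contributes -1; sign now -1
(677679/349879): 677679 mod 349879 = 327800, so (677679/349879) = (327800/349879)
factor out 2^3: 327800 = 2^3·40975; with 349879 mod 8 = 7, (2/349879) = +1; sign now -1; continue with (40975/349879)
flip (40975/349879) -> (349879/40975): both odd, 40975 mod 4 = 3, 349879 mod 4 = 3, so the flip contributes -1; sign now +1
(349879/40975): 349879 mod 40975 = 22079, so (349879/40975) = (22079/40975)
flip (22079/40975) -> (40975/22079): both odd, 22079 mod 4 = 3, 40975 mod 4 = 3, so the flip contributes -1; sign now -1
(40975/22079): 40975 mod 22079 = 18896, so (40975/22079) = (18896/22079)
factor out 2^4: 18896 = 2^4·1181; with 22079 mod 8 = 7, (2/22079) = +1; sign now -1; continue with (1181/22079)
flip (1181/22079) -> (22079/1181): both odd, 1181 mod 4 = 1, 22079 mod 4 = 3, so the flip contributes +1; sign now -1
(22079/1181): 22079 mod 1181 = 821, so (22079/1181) = (821/1181)
flip (821/1181) -> (1181/821): both odd, 821 mod 4 = 1, 1181 mod 4 = 1, so the flip contributes +1; sign now -1
(1181/821): 1181 mod 821 = 360, so (1181/821) = (360/821)
factor out 2^3: 360 = 2^3·45; with 821 mod 8 = 5, (2/821) = -1; sign now +1; continue with (45/821)
flip (45/821) -> (821/45): both odd, 45 mod 4 = 1, 821 mod 4 = 1, so the flip contributes +1; sign now +1
(821/45): 821 mod 45 = 11, so (821/45) = (11/45)
flip (11/45) -> (45/11): both odd, 11 mod 4 = 3, 45 mod 4 = 1, so the flip contributes +1; sign now +1
(45/11): 45 mod 11 = 1, so (45/11) = (1/11)
reached (1/11) = 1, so the symbol is +1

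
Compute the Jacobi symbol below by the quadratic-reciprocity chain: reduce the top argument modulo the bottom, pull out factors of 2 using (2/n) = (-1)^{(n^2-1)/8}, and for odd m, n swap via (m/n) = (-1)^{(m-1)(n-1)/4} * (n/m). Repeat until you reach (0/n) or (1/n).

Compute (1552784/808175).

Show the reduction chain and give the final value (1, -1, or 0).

-1

(1552784/808175): 1552784 mod 808175 = 744609, so (1552784/808175) = (744609/808175)
flip (744609/808175) -> (808175/744609): both odd, 744609 mod 4 = 1, 808175 mod 4 = 3, so the flip contributes +1; sign now +1
(808175/744609): 808175 mod 744609 = 63566, so (808175/744609) = (63566/744609)
factor out 2^1: 63566 = 2^1·31783; with 744609 mod 8 = 1, (2/744609) = +1; sign now +1; continue with (31783/744609)
flip (31783/744609) -> (744609/31783): both odd, 31783 mod 4 = 3, 744609 mod 4 = 1, so the flip contributes +1; sign now +1
(744609/31783): 744609 mod 31783 = 13600, so (744609/31783) = (13600/31783)
factor out 2^5: 13600 = 2^5·425; with 31783 mod 8 = 7, (2/31783) = +1; sign now +1; continue with (425/31783)
flip (425/31783) -> (31783/425): both odd, 425 mod 4 = 1, 31783 mod 4 = 3, so the flip contributes +1; sign now +1
(31783/425): 31783 mod 425 = 333, so (31783/425) = (333/425)
flip (333/425) -> (425/333): both odd, 333 mod 4 = 1, 425 mod 4 = 1, so the flip contributes +1; sign now +1
(425/333): 425 mod 333 = 92, so (425/333) = (92/333)
factor out 2^2: 92 = 2^2·23; with 333 mod 8 = 5, (2/333) = -1; sign now +1; continue with (23/333)
flip (23/333) -> (333/23): both odd, 23 mod 4 = 3, 333 mod 4 = 1, so the flip contributes +1; sign now +1
(333/23): 333 mod 23 = 11, so (333/23) = (11/23)
flip (11/23) -> (23/11): both odd, 11 mod 4 = 3, 23 mod 4 = 3, so the flip contributes -1; sign now -1
(23/11): 23 mod 11 = 1, so (23/11) = (1/11)
reached (1/11) = 1, so the symbol is -1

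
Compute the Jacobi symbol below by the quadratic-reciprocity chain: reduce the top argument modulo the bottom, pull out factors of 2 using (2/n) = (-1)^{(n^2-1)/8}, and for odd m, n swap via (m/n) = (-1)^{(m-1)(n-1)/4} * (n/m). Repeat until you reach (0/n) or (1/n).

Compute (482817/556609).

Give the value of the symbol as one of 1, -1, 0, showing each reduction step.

flip (482817/556609) -> (556609/482817): both odd, 482817 mod 4 = 1, 556609 mod 4 = 1, so the flip contributes +1; sign now +1
(556609/482817): 556609 mod 482817 = 73792, so (556609/482817) = (73792/482817)
factor out 2^6: 73792 = 2^6·1153; with 482817 mod 8 = 1, (2/482817) = +1; sign now +1; continue with (1153/482817)
flip (1153/482817) -> (482817/1153): both odd, 1153 mod 4 = 1, 482817 mod 4 = 1, so the flip contributes +1; sign now +1
(482817/1153): 482817 mod 1153 = 863, so (482817/1153) = (863/1153)
flip (863/1153) -> (1153/863): both odd, 863 mod 4 = 3, 1153 mod 4 = 1, so the flip contributes +1; sign now +1
(1153/863): 1153 mod 863 = 290, so (1153/863) = (290/863)
factor out 2^1: 290 = 2^1·145; with 863 mod 8 = 7, (2/863) = +1; sign now +1; continue with (145/863)
flip (145/863) -> (863/145): both odd, 145 mod 4 = 1, 863 mod 4 = 3, so the flip contributes +1; sign now +1
(863/145): 863 mod 145 = 138, so (863/145) = (138/145)
factor out 2^1: 138 = 2^1·69; with 145 mod 8 = 1, (2/145) = +1; sign now +1; continue with (69/145)
flip (69/145) -> (145/69): both odd, 69 mod 4 = 1, 145 mod 4 = 1, so the flip contributes +1; sign now +1
(145/69): 145 mod 69 = 7, so (145/69) = (7/69)
flip (7/69) -> (69/7): both odd, 7 mod 4 = 3, 69 mod 4 = 1, so the flip contributes +1; sign now +1
(69/7): 69 mod 7 = 6, so (69/7) = (6/7)
factor out 2^1: 6 = 2^1·3; with 7 mod 8 = 7, (2/7) = +1; sign now +1; continue with (3/7)
flip (3/7) -> (7/3): both odd, 3 mod 4 = 3, 7 mod 4 = 3, so the flip contributes -1; sign now -1
(7/3): 7 mod 3 = 1, so (7/3) = (1/3)
reached (1/3) = 1, so the symbol is -1

-1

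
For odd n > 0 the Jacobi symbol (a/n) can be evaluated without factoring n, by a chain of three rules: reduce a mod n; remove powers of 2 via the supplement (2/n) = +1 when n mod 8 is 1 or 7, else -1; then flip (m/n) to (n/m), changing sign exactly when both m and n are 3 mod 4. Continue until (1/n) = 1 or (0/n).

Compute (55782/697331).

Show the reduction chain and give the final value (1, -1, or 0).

55782 = 2^1·27891; (2/697331) = -1 since 697331 mod 8 = 3, so (55782/697331) = (-1)^1·(27891/697331); sign now -1
reciprocity: (27891/697331) = -1·(697331/27891) since 27891 mod 4 = 3, 697331 mod 4 = 3; sign now +1
(697331/27891) = (56/27891)   [reduce mod 27891]
56 = 2^3·7; (2/27891) = -1 since 27891 mod 8 = 3, so (56/27891) = (-1)^3·(7/27891); sign now -1
reciprocity: (7/27891) = -1·(27891/7) since 7 mod 4 = 3, 27891 mod 4 = 3; sign now +1
(27891/7) = (3/7)   [reduce mod 7]
reciprocity: (3/7) = -1·(7/3) since 3 mod 4 = 3, 7 mod 4 = 3; sign now -1
(7/3) = (1/3)   [reduce mod 3]
(1/3) = 1; final value = sign = -1

-1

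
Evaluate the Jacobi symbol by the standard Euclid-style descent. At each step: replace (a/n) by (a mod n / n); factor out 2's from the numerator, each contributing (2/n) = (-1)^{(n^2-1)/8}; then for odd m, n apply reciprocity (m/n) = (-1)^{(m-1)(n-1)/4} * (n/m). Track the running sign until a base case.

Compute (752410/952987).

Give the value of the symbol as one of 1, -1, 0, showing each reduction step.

752410 = 2^1·376205; (2/952987) = -1 since 952987 mod 8 = 3, so (752410/952987) = (-1)^1·(376205/952987); sign now -1
reciprocity: (376205/952987) = +1·(952987/376205) since 376205 mod 4 = 1, 952987 mod 4 = 3; sign now -1
(952987/376205) = (200577/376205)   [reduce mod 376205]
reciprocity: (200577/376205) = +1·(376205/200577) since 200577 mod 4 = 1, 376205 mod 4 = 1; sign now -1
(376205/200577) = (175628/200577)   [reduce mod 200577]
175628 = 2^2·43907; (2/200577) = +1 since 200577 mod 8 = 1, so (175628/200577) = (+1)^2·(43907/200577); sign now -1
reciprocity: (43907/200577) = +1·(200577/43907) since 43907 mod 4 = 3, 200577 mod 4 = 1; sign now -1
(200577/43907) = (24949/43907)   [reduce mod 43907]
reciprocity: (24949/43907) = +1·(43907/24949) since 24949 mod 4 = 1, 43907 mod 4 = 3; sign now -1
(43907/24949) = (18958/24949)   [reduce mod 24949]
18958 = 2^1·9479; (2/24949) = -1 since 24949 mod 8 = 5, so (18958/24949) = (-1)^1·(9479/24949); sign now +1
reciprocity: (9479/24949) = +1·(24949/9479) since 9479 mod 4 = 3, 24949 mod 4 = 1; sign now +1
(24949/9479) = (5991/9479)   [reduce mod 9479]
reciprocity: (5991/9479) = -1·(9479/5991) since 5991 mod 4 = 3, 9479 mod 4 = 3; sign now -1
(9479/5991) = (3488/5991)   [reduce mod 5991]
3488 = 2^5·109; (2/5991) = +1 since 5991 mod 8 = 7, so (3488/5991) = (+1)^5·(109/5991); sign now -1
reciprocity: (109/5991) = +1·(5991/109) since 109 mod 4 = 1, 5991 mod 4 = 3; sign now -1
(5991/109) = (105/109)   [reduce mod 109]
reciprocity: (105/109) = +1·(109/105) since 105 mod 4 = 1, 109 mod 4 = 1; sign now -1
(109/105) = (4/105)   [reduce mod 105]
4 = 2^2·1; (2/105) = +1 since 105 mod 8 = 1, so (4/105) = (+1)^2·(1/105); sign now -1
(1/105) = 1; final value = sign = -1

-1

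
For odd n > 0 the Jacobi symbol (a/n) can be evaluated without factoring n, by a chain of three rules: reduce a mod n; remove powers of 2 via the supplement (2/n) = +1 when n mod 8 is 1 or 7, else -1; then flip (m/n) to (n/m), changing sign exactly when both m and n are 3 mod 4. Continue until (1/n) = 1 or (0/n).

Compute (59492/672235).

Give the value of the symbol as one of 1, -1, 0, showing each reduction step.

1

59492 = 2^2·14873; (2/672235) = -1 since 672235 mod 8 = 3, so (59492/672235) = (-1)^2·(14873/672235); sign now +1
reciprocity: (14873/672235) = +1·(672235/14873) since 14873 mod 4 = 1, 672235 mod 4 = 3; sign now +1
(672235/14873) = (2950/14873)   [reduce mod 14873]
2950 = 2^1·1475; (2/14873) = +1 since 14873 mod 8 = 1, so (2950/14873) = (+1)^1·(1475/14873); sign now +1
reciprocity: (1475/14873) = +1·(14873/1475) since 1475 mod 4 = 3, 14873 mod 4 = 1; sign now +1
(14873/1475) = (123/1475)   [reduce mod 1475]
reciprocity: (123/1475) = -1·(1475/123) since 123 mod 4 = 3, 1475 mod 4 = 3; sign now -1
(1475/123) = (122/123)   [reduce mod 123]
122 = 2^1·61; (2/123) = -1 since 123 mod 8 = 3, so (122/123) = (-1)^1·(61/123); sign now +1
reciprocity: (61/123) = +1·(123/61) since 61 mod 4 = 1, 123 mod 4 = 3; sign now +1
(123/61) = (1/61)   [reduce mod 61]
(1/61) = 1; final value = sign = +1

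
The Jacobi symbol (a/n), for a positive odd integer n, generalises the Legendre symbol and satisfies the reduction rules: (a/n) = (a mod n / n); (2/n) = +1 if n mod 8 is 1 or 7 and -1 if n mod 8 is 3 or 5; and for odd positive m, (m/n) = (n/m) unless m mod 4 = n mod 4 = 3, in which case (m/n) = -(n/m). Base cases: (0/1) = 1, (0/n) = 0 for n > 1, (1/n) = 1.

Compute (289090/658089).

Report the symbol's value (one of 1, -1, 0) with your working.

factor out 2^1: 289090 = 2^1·144545; with 658089 mod 8 = 1, (2/658089) = +1; sign now +1; continue with (144545/658089)
flip (144545/658089) -> (658089/144545): both odd, 144545 mod 4 = 1, 658089 mod 4 = 1, so the flip contributes +1; sign now +1
(658089/144545): 658089 mod 144545 = 79909, so (658089/144545) = (79909/144545)
flip (79909/144545) -> (144545/79909): both odd, 79909 mod 4 = 1, 144545 mod 4 = 1, so the flip contributes +1; sign now +1
(144545/79909): 144545 mod 79909 = 64636, so (144545/79909) = (64636/79909)
factor out 2^2: 64636 = 2^2·16159; with 79909 mod 8 = 5, (2/79909) = -1; sign now +1; continue with (16159/79909)
flip (16159/79909) -> (79909/16159): both odd, 16159 mod 4 = 3, 79909 mod 4 = 1, so the flip contributes +1; sign now +1
(79909/16159): 79909 mod 16159 = 15273, so (79909/16159) = (15273/16159)
flip (15273/16159) -> (16159/15273): both odd, 15273 mod 4 = 1, 16159 mod 4 = 3, so the flip contributes +1; sign now +1
(16159/15273): 16159 mod 15273 = 886, so (16159/15273) = (886/15273)
factor out 2^1: 886 = 2^1·443; with 15273 mod 8 = 1, (2/15273) = +1; sign now +1; continue with (443/15273)
flip (443/15273) -> (15273/443): both odd, 443 mod 4 = 3, 15273 mod 4 = 1, so the flip contributes +1; sign now +1
(15273/443): 15273 mod 443 = 211, so (15273/443) = (211/443)
flip (211/443) -> (443/211): both odd, 211 mod 4 = 3, 443 mod 4 = 3, so the flip contributes -1; sign now -1
(443/211): 443 mod 211 = 21, so (443/211) = (21/211)
flip (21/211) -> (211/21): both odd, 21 mod 4 = 1, 211 mod 4 = 3, so the flip contributes +1; sign now -1
(211/21): 211 mod 21 = 1, so (211/21) = (1/21)
reached (1/21) = 1, so the symbol is -1

-1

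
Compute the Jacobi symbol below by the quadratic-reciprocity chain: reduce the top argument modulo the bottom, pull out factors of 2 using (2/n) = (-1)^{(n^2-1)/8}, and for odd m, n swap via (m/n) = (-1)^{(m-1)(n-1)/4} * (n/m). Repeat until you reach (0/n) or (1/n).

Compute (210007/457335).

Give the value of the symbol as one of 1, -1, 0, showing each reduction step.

reciprocity: (210007/457335) = -1·(457335/210007) since 210007 mod 4 = 3, 457335 mod 4 = 3; sign now -1
(457335/210007) = (37321/210007)   [reduce mod 210007]
reciprocity: (37321/210007) = +1·(210007/37321) since 37321 mod 4 = 1, 210007 mod 4 = 3; sign now -1
(210007/37321) = (23402/37321)   [reduce mod 37321]
23402 = 2^1·11701; (2/37321) = +1 since 37321 mod 8 = 1, so (23402/37321) = (+1)^1·(11701/37321); sign now -1
reciprocity: (11701/37321) = +1·(37321/11701) since 11701 mod 4 = 1, 37321 mod 4 = 1; sign now -1
(37321/11701) = (2218/11701)   [reduce mod 11701]
2218 = 2^1·1109; (2/11701) = -1 since 11701 mod 8 = 5, so (2218/11701) = (-1)^1·(1109/11701); sign now +1
reciprocity: (1109/11701) = +1·(11701/1109) since 1109 mod 4 = 1, 11701 mod 4 = 1; sign now +1
(11701/1109) = (611/1109)   [reduce mod 1109]
reciprocity: (611/1109) = +1·(1109/611) since 611 mod 4 = 3, 1109 mod 4 = 1; sign now +1
(1109/611) = (498/611)   [reduce mod 611]
498 = 2^1·249; (2/611) = -1 since 611 mod 8 = 3, so (498/611) = (-1)^1·(249/611); sign now -1
reciprocity: (249/611) = +1·(611/249) since 249 mod 4 = 1, 611 mod 4 = 3; sign now -1
(611/249) = (113/249)   [reduce mod 249]
reciprocity: (113/249) = +1·(249/113) since 113 mod 4 = 1, 249 mod 4 = 1; sign now -1
(249/113) = (23/113)   [reduce mod 113]
reciprocity: (23/113) = +1·(113/23) since 23 mod 4 = 3, 113 mod 4 = 1; sign now -1
(113/23) = (21/23)   [reduce mod 23]
reciprocity: (21/23) = +1·(23/21) since 21 mod 4 = 1, 23 mod 4 = 3; sign now -1
(23/21) = (2/21)   [reduce mod 21]
2 = 2^1·1; (2/21) = -1 since 21 mod 8 = 5, so (2/21) = (-1)^1·(1/21); sign now +1
(1/21) = 1; final value = sign = +1

1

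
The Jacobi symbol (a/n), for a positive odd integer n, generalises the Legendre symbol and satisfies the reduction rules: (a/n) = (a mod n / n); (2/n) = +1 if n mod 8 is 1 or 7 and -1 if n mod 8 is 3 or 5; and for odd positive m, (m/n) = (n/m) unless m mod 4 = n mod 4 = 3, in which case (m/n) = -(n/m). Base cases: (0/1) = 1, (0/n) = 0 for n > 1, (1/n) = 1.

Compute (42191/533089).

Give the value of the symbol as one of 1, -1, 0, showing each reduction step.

flip (42191/533089) -> (533089/42191): both odd, 42191 mod 4 = 3, 533089 mod 4 = 1, so the flip contributes +1; sign now +1
(533089/42191): 533089 mod 42191 = 26797, so (533089/42191) = (26797/42191)
flip (26797/42191) -> (42191/26797): both odd, 26797 mod 4 = 1, 42191 mod 4 = 3, so the flip contributes +1; sign now +1
(42191/26797): 42191 mod 26797 = 15394, so (42191/26797) = (15394/26797)
factor out 2^1: 15394 = 2^1·7697; with 26797 mod 8 = 5, (2/26797) = -1; sign now -1; continue with (7697/26797)
flip (7697/26797) -> (26797/7697): both odd, 7697 mod 4 = 1, 26797 mod 4 = 1, so the flip contributes +1; sign now -1
(26797/7697): 26797 mod 7697 = 3706, so (26797/7697) = (3706/7697)
factor out 2^1: 3706 = 2^1·1853; with 7697 mod 8 = 1, (2/7697) = +1; sign now -1; continue with (1853/7697)
flip (1853/7697) -> (7697/1853): both odd, 1853 mod 4 = 1, 7697 mod 4 = 1, so the flip contributes +1; sign now -1
(7697/1853): 7697 mod 1853 = 285, so (7697/1853) = (285/1853)
flip (285/1853) -> (1853/285): both odd, 285 mod 4 = 1, 1853 mod 4 = 1, so the flip contributes +1; sign now -1
(1853/285): 1853 mod 285 = 143, so (1853/285) = (143/285)
flip (143/285) -> (285/143): both odd, 143 mod 4 = 3, 285 mod 4 = 1, so the flip contributes +1; sign now -1
(285/143): 285 mod 143 = 142, so (285/143) = (142/143)
factor out 2^1: 142 = 2^1·71; with 143 mod 8 = 7, (2/143) = +1; sign now -1; continue with (71/143)
flip (71/143) -> (143/71): both odd, 71 mod 4 = 3, 143 mod 4 = 3, so the flip contributes -1; sign now +1
(143/71): 143 mod 71 = 1, so (143/71) = (1/71)
reached (1/71) = 1, so the symbol is +1

1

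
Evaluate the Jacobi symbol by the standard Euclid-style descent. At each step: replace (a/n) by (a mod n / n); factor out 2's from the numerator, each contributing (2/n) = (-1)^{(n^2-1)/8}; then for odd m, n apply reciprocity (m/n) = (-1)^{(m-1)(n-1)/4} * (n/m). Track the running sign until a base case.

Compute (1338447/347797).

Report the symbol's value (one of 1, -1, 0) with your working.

-1

(1338447/347797) = (295056/347797)   [reduce mod 347797]
295056 = 2^4·18441; (2/347797) = -1 since 347797 mod 8 = 5, so (295056/347797) = (-1)^4·(18441/347797); sign now +1
reciprocity: (18441/347797) = +1·(347797/18441) since 18441 mod 4 = 1, 347797 mod 4 = 1; sign now +1
(347797/18441) = (15859/18441)   [reduce mod 18441]
reciprocity: (15859/18441) = +1·(18441/15859) since 15859 mod 4 = 3, 18441 mod 4 = 1; sign now +1
(18441/15859) = (2582/15859)   [reduce mod 15859]
2582 = 2^1·1291; (2/15859) = -1 since 15859 mod 8 = 3, so (2582/15859) = (-1)^1·(1291/15859); sign now -1
reciprocity: (1291/15859) = -1·(15859/1291) since 1291 mod 4 = 3, 15859 mod 4 = 3; sign now +1
(15859/1291) = (367/1291)   [reduce mod 1291]
reciprocity: (367/1291) = -1·(1291/367) since 367 mod 4 = 3, 1291 mod 4 = 3; sign now -1
(1291/367) = (190/367)   [reduce mod 367]
190 = 2^1·95; (2/367) = +1 since 367 mod 8 = 7, so (190/367) = (+1)^1·(95/367); sign now -1
reciprocity: (95/367) = -1·(367/95) since 95 mod 4 = 3, 367 mod 4 = 3; sign now +1
(367/95) = (82/95)   [reduce mod 95]
82 = 2^1·41; (2/95) = +1 since 95 mod 8 = 7, so (82/95) = (+1)^1·(41/95); sign now +1
reciprocity: (41/95) = +1·(95/41) since 41 mod 4 = 1, 95 mod 4 = 3; sign now +1
(95/41) = (13/41)   [reduce mod 41]
reciprocity: (13/41) = +1·(41/13) since 13 mod 4 = 1, 41 mod 4 = 1; sign now +1
(41/13) = (2/13)   [reduce mod 13]
2 = 2^1·1; (2/13) = -1 since 13 mod 8 = 5, so (2/13) = (-1)^1·(1/13); sign now -1
(1/13) = 1; final value = sign = -1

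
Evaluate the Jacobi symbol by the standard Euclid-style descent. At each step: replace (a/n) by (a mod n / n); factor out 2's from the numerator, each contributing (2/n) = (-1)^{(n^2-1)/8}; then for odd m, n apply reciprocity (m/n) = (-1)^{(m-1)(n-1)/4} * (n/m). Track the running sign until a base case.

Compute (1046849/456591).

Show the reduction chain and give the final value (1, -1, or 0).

1

(1046849/456591) = (133667/456591)   [reduce mod 456591]
reciprocity: (133667/456591) = -1·(456591/133667) since 133667 mod 4 = 3, 456591 mod 4 = 3; sign now -1
(456591/133667) = (55590/133667)   [reduce mod 133667]
55590 = 2^1·27795; (2/133667) = -1 since 133667 mod 8 = 3, so (55590/133667) = (-1)^1·(27795/133667); sign now +1
reciprocity: (27795/133667) = -1·(133667/27795) since 27795 mod 4 = 3, 133667 mod 4 = 3; sign now -1
(133667/27795) = (22487/27795)   [reduce mod 27795]
reciprocity: (22487/27795) = -1·(27795/22487) since 22487 mod 4 = 3, 27795 mod 4 = 3; sign now +1
(27795/22487) = (5308/22487)   [reduce mod 22487]
5308 = 2^2·1327; (2/22487) = +1 since 22487 mod 8 = 7, so (5308/22487) = (+1)^2·(1327/22487); sign now +1
reciprocity: (1327/22487) = -1·(22487/1327) since 1327 mod 4 = 3, 22487 mod 4 = 3; sign now -1
(22487/1327) = (1255/1327)   [reduce mod 1327]
reciprocity: (1255/1327) = -1·(1327/1255) since 1255 mod 4 = 3, 1327 mod 4 = 3; sign now +1
(1327/1255) = (72/1255)   [reduce mod 1255]
72 = 2^3·9; (2/1255) = +1 since 1255 mod 8 = 7, so (72/1255) = (+1)^3·(9/1255); sign now +1
reciprocity: (9/1255) = +1·(1255/9) since 9 mod 4 = 1, 1255 mod 4 = 3; sign now +1
(1255/9) = (4/9)   [reduce mod 9]
4 = 2^2·1; (2/9) = +1 since 9 mod 8 = 1, so (4/9) = (+1)^2·(1/9); sign now +1
(1/9) = 1; final value = sign = +1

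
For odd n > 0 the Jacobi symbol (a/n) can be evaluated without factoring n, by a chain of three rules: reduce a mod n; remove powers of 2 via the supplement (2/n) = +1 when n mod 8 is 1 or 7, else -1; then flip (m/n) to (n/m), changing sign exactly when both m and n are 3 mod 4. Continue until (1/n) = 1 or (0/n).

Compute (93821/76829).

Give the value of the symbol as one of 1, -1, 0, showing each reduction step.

1

(93821/76829): 93821 mod 76829 = 16992, so (93821/76829) = (16992/76829)
factor out 2^5: 16992 = 2^5·531; with 76829 mod 8 = 5, (2/76829) = -1; sign now -1; continue with (531/76829)
flip (531/76829) -> (76829/531): both odd, 531 mod 4 = 3, 76829 mod 4 = 1, so the flip contributes +1; sign now -1
(76829/531): 76829 mod 531 = 365, so (76829/531) = (365/531)
flip (365/531) -> (531/365): both odd, 365 mod 4 = 1, 531 mod 4 = 3, so the flip contributes +1; sign now -1
(531/365): 531 mod 365 = 166, so (531/365) = (166/365)
factor out 2^1: 166 = 2^1·83; with 365 mod 8 = 5, (2/365) = -1; sign now +1; continue with (83/365)
flip (83/365) -> (365/83): both odd, 83 mod 4 = 3, 365 mod 4 = 1, so the flip contributes +1; sign now +1
(365/83): 365 mod 83 = 33, so (365/83) = (33/83)
flip (33/83) -> (83/33): both odd, 33 mod 4 = 1, 83 mod 4 = 3, so the flip contributes +1; sign now +1
(83/33): 83 mod 33 = 17, so (83/33) = (17/33)
flip (17/33) -> (33/17): both odd, 17 mod 4 = 1, 33 mod 4 = 1, so the flip contributes +1; sign now +1
(33/17): 33 mod 17 = 16, so (33/17) = (16/17)
factor out 2^4: 16 = 2^4·1; with 17 mod 8 = 1, (2/17) = +1; sign now +1; continue with (1/17)
reached (1/17) = 1, so the symbol is +1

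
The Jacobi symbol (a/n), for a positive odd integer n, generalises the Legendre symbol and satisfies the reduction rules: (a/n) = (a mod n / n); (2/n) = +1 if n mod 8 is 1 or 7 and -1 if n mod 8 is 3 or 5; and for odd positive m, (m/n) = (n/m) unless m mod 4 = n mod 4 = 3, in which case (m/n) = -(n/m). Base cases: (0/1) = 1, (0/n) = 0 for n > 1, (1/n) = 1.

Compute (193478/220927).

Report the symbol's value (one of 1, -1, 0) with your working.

factor out 2^1: 193478 = 2^1·96739; with 220927 mod 8 = 7, (2/220927) = +1; sign now +1; continue with (96739/220927)
flip (96739/220927) -> (220927/96739): both odd, 96739 mod 4 = 3, 220927 mod 4 = 3, so the flip contributes -1; sign now -1
(220927/96739): 220927 mod 96739 = 27449, so (220927/96739) = (27449/96739)
flip (27449/96739) -> (96739/27449): both odd, 27449 mod 4 = 1, 96739 mod 4 = 3, so the flip contributes +1; sign now -1
(96739/27449): 96739 mod 27449 = 14392, so (96739/27449) = (14392/27449)
factor out 2^3: 14392 = 2^3·1799; with 27449 mod 8 = 1, (2/27449) = +1; sign now -1; continue with (1799/27449)
flip (1799/27449) -> (27449/1799): both odd, 1799 mod 4 = 3, 27449 mod 4 = 1, so the flip contributes +1; sign now -1
(27449/1799): 27449 mod 1799 = 464, so (27449/1799) = (464/1799)
factor out 2^4: 464 = 2^4·29; with 1799 mod 8 = 7, (2/1799) = +1; sign now -1; continue with (29/1799)
flip (29/1799) -> (1799/29): both odd, 29 mod 4 = 1, 1799 mod 4 = 3, so the flip contributes +1; sign now -1
(1799/29): 1799 mod 29 = 1, so (1799/29) = (1/29)
reached (1/29) = 1, so the symbol is -1

-1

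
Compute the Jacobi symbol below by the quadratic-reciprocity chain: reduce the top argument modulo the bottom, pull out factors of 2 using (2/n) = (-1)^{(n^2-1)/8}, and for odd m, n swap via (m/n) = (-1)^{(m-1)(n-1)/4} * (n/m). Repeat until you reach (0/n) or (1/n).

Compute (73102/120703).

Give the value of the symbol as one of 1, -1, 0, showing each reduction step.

1

factor out 2^1: 73102 = 2^1·36551; with 120703 mod 8 = 7, (2/120703) = +1; sign now +1; continue with (36551/120703)
flip (36551/120703) -> (120703/36551): both odd, 36551 mod 4 = 3, 120703 mod 4 = 3, so the flip contributes -1; sign now -1
(120703/36551): 120703 mod 36551 = 11050, so (120703/36551) = (11050/36551)
factor out 2^1: 11050 = 2^1·5525; with 36551 mod 8 = 7, (2/36551) = +1; sign now -1; continue with (5525/36551)
flip (5525/36551) -> (36551/5525): both odd, 5525 mod 4 = 1, 36551 mod 4 = 3, so the flip contributes +1; sign now -1
(36551/5525): 36551 mod 5525 = 3401, so (36551/5525) = (3401/5525)
flip (3401/5525) -> (5525/3401): both odd, 3401 mod 4 = 1, 5525 mod 4 = 1, so the flip contributes +1; sign now -1
(5525/3401): 5525 mod 3401 = 2124, so (5525/3401) = (2124/3401)
factor out 2^2: 2124 = 2^2·531; with 3401 mod 8 = 1, (2/3401) = +1; sign now -1; continue with (531/3401)
flip (531/3401) -> (3401/531): both odd, 531 mod 4 = 3, 3401 mod 4 = 1, so the flip contributes +1; sign now -1
(3401/531): 3401 mod 531 = 215, so (3401/531) = (215/531)
flip (215/531) -> (531/215): both odd, 215 mod 4 = 3, 531 mod 4 = 3, so the flip contributes -1; sign now +1
(531/215): 531 mod 215 = 101, so (531/215) = (101/215)
flip (101/215) -> (215/101): both odd, 101 mod 4 = 1, 215 mod 4 = 3, so the flip contributes +1; sign now +1
(215/101): 215 mod 101 = 13, so (215/101) = (13/101)
flip (13/101) -> (101/13): both odd, 13 mod 4 = 1, 101 mod 4 = 1, so the flip contributes +1; sign now +1
(101/13): 101 mod 13 = 10, so (101/13) = (10/13)
factor out 2^1: 10 = 2^1·5; with 13 mod 8 = 5, (2/13) = -1; sign now -1; continue with (5/13)
flip (5/13) -> (13/5): both odd, 5 mod 4 = 1, 13 mod 4 = 1, so the flip contributes +1; sign now -1
(13/5): 13 mod 5 = 3, so (13/5) = (3/5)
flip (3/5) -> (5/3): both odd, 3 mod 4 = 3, 5 mod 4 = 1, so the flip contributes +1; sign now -1
(5/3): 5 mod 3 = 2, so (5/3) = (2/3)
factor out 2^1: 2 = 2^1·1; with 3 mod 8 = 3, (2/3) = -1; sign now +1; continue with (1/3)
reached (1/3) = 1, so the symbol is +1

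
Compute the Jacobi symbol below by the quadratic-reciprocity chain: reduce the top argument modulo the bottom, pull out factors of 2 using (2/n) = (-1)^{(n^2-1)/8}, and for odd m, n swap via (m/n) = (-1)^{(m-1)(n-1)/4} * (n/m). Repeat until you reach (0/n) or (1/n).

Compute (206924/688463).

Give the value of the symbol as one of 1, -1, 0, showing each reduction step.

206924 = 2^2·51731; (2/688463) = +1 since 688463 mod 8 = 7, so (206924/688463) = (+1)^2·(51731/688463); sign now +1
reciprocity: (51731/688463) = -1·(688463/51731) since 51731 mod 4 = 3, 688463 mod 4 = 3; sign now -1
(688463/51731) = (15960/51731)   [reduce mod 51731]
15960 = 2^3·1995; (2/51731) = -1 since 51731 mod 8 = 3, so (15960/51731) = (-1)^3·(1995/51731); sign now +1
reciprocity: (1995/51731) = -1·(51731/1995) since 1995 mod 4 = 3, 51731 mod 4 = 3; sign now -1
(51731/1995) = (1856/1995)   [reduce mod 1995]
1856 = 2^6·29; (2/1995) = -1 since 1995 mod 8 = 3, so (1856/1995) = (-1)^6·(29/1995); sign now -1
reciprocity: (29/1995) = +1·(1995/29) since 29 mod 4 = 1, 1995 mod 4 = 3; sign now -1
(1995/29) = (23/29)   [reduce mod 29]
reciprocity: (23/29) = +1·(29/23) since 23 mod 4 = 3, 29 mod 4 = 1; sign now -1
(29/23) = (6/23)   [reduce mod 23]
6 = 2^1·3; (2/23) = +1 since 23 mod 8 = 7, so (6/23) = (+1)^1·(3/23); sign now -1
reciprocity: (3/23) = -1·(23/3) since 3 mod 4 = 3, 23 mod 4 = 3; sign now +1
(23/3) = (2/3)   [reduce mod 3]
2 = 2^1·1; (2/3) = -1 since 3 mod 8 = 3, so (2/3) = (-1)^1·(1/3); sign now -1
(1/3) = 1; final value = sign = -1

-1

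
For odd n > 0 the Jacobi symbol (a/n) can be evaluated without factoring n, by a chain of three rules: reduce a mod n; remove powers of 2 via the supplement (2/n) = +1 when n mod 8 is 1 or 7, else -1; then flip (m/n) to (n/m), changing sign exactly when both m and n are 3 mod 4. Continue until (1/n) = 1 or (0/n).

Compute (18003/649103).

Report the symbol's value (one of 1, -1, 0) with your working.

1

reciprocity: (18003/649103) = -1·(649103/18003) since 18003 mod 4 = 3, 649103 mod 4 = 3; sign now -1
(649103/18003) = (995/18003)   [reduce mod 18003]
reciprocity: (995/18003) = -1·(18003/995) since 995 mod 4 = 3, 18003 mod 4 = 3; sign now +1
(18003/995) = (93/995)   [reduce mod 995]
reciprocity: (93/995) = +1·(995/93) since 93 mod 4 = 1, 995 mod 4 = 3; sign now +1
(995/93) = (65/93)   [reduce mod 93]
reciprocity: (65/93) = +1·(93/65) since 65 mod 4 = 1, 93 mod 4 = 1; sign now +1
(93/65) = (28/65)   [reduce mod 65]
28 = 2^2·7; (2/65) = +1 since 65 mod 8 = 1, so (28/65) = (+1)^2·(7/65); sign now +1
reciprocity: (7/65) = +1·(65/7) since 7 mod 4 = 3, 65 mod 4 = 1; sign now +1
(65/7) = (2/7)   [reduce mod 7]
2 = 2^1·1; (2/7) = +1 since 7 mod 8 = 7, so (2/7) = (+1)^1·(1/7); sign now +1
(1/7) = 1; final value = sign = +1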